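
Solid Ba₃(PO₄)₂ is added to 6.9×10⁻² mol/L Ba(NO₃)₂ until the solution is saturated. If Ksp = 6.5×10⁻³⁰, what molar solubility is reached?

7.0×10⁻¹⁴ M

Ba₃(PO₄)₂(s) ⇌ 3 Ba²⁺(aq) + 2 PO₄³⁻(aq)
With Ba²⁺ already at 6.9×10⁻² mol/L and s small, take [Ba²⁺] ≈ 6.9×10⁻² mol/L and [PO₄³⁻] = 2s.
Ksp = [Ba²⁺]^3[PO₄³⁻]^2 = (6.9×10⁻²)^3(2s)^2
(2s)^2 = 6.5×10⁻³⁰ / (6.9×10⁻²)^3 = 2.0×10⁻²⁶
s = 7.0×10⁻¹⁴ mol/L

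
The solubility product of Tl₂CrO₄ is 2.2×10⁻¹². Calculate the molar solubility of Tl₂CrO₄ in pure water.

Tl₂CrO₄(s) ⇌ 2 Tl⁺(aq) + CrO₄²⁻(aq)
Let s be the molar solubility. Then [Tl⁺] = 2s and [CrO₄²⁻] = s.
Ksp = [Tl⁺]^2[CrO₄²⁻] = (2s)^2 · s = 4s^3
4s^3 = 2.2×10⁻¹²  ⇒  s^3 = 5.5×10⁻¹³
s = 8.2×10⁻⁵ M

8.2×10⁻⁵ M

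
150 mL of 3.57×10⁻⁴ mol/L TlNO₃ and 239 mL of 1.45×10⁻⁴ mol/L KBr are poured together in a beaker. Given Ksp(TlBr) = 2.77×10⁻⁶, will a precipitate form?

No

After mixing, V = 150 mL + 239 mL = 389 mL.
[Tl⁺] = (3.57×10⁻⁴)(150)/389 = 1.38×10⁻⁴ mol/L
[Br⁻] = (1.45×10⁻⁴)(239)/389 = 8.91×10⁻⁵ mol/L
Q = [Tl⁺][Br⁻] = 1.23×10⁻⁸
Since Q (1.23×10⁻⁸) is less than Ksp (2.77×10⁻⁶), no TlBr precipitates.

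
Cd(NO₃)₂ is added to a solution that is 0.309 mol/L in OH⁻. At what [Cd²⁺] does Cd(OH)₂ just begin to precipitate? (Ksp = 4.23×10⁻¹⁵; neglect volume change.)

Each salt precipitates once Q = Ksp for that salt.
Cd(OH)₂(s) ⇌ Cd²⁺(aq) + 2 OH⁻(aq)
Ksp = [Cd²⁺][OH⁻]^2 = [Cd²⁺](0.309)^2
[Cd²⁺] = 4.23×10⁻¹⁵ / (0.309)^2 = 4.43×10⁻¹⁴
[Cd²⁺] = 4.43×10⁻¹⁴ mol/L

4.43×10⁻¹⁴ M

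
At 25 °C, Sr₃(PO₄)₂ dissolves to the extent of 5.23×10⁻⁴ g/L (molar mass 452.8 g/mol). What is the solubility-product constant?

Molar solubility s = (5.23×10⁻⁴ g/L) / (452.8 g/mol) = 1.1550×10⁻⁶ mol/L
Sr₃(PO₄)₂(s) ⇌ 3 Sr²⁺(aq) + 2 PO₄³⁻(aq)
With molar solubility s: [Sr²⁺] = 3s, [PO₄³⁻] = 2s.
Ksp = [Sr²⁺]^3[PO₄³⁻]^2 = (3s)^3 · (2s)^2 = 108s^5
Ksp = 108 × (1.1550×10⁻⁶)^5 = 2.22×10⁻²⁸

Ksp = 2.22×10⁻²⁸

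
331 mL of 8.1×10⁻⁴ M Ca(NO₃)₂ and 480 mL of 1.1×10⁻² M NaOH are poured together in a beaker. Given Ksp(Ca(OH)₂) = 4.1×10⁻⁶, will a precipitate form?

Total volume after mixing = 331 + 480 = 811 mL.
[Ca²⁺] = (8.1×10⁻⁴)(331)/811 = 3.3×10⁻⁴ M
[OH⁻] = (1.1×10⁻²)(480)/811 = 6.5×10⁻³ M
Q = [Ca²⁺][OH⁻]^2 = 1.4×10⁻⁸
Since Q (1.4×10⁻⁸) is less than Ksp (4.1×10⁻⁶), no Ca(OH)₂ precipitates.

No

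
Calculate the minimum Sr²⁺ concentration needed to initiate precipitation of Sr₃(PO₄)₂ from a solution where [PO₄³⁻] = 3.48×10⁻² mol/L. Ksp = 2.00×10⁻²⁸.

5.49×10⁻⁹ M

Precipitation of each salt begins when its ion product equals Ksp.
Sr₃(PO₄)₂(s) ⇌ 3 Sr²⁺(aq) + 2 PO₄³⁻(aq)
Ksp = [Sr²⁺]^3[PO₄³⁻]^2 = [Sr²⁺]^3(3.48×10⁻²)^2
[Sr²⁺]^3 = 2.00×10⁻²⁸ / (3.48×10⁻²)^2 = 1.65×10⁻²⁵
[Sr²⁺] = 5.49×10⁻⁹ mol/L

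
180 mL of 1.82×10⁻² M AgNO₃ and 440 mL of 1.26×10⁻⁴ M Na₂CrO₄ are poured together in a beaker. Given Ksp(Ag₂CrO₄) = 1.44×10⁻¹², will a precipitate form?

The combined volume is 620 mL.
[Ag⁺] = (1.82×10⁻²)(180)/620 = 5.28×10⁻³ M
[CrO₄²⁻] = (1.26×10⁻⁴)(440)/620 = 8.94×10⁻⁵ M
Q = [Ag⁺]^2[CrO₄²⁻] = 2.50×10⁻⁹
Since Q (2.50×10⁻⁹) exceeds Ksp (1.44×10⁻¹²), Ag₂CrO₄ will precipitate.

Yes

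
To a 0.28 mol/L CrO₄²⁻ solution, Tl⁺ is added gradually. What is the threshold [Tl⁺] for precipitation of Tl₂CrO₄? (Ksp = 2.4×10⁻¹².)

The threshold for precipitation is Q = Ksp.
Tl₂CrO₄(s) ⇌ 2 Tl⁺(aq) + CrO₄²⁻(aq)
Ksp = [Tl⁺]^2[CrO₄²⁻] = [Tl⁺]^2(0.28)
[Tl⁺]^2 = 2.4×10⁻¹² / (0.28) = 8.6×10⁻¹²
[Tl⁺] = 2.9×10⁻⁶ mol/L

2.9×10⁻⁶ M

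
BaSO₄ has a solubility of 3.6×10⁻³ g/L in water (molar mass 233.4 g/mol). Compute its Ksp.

Molar solubility s = (3.6×10⁻³ g/L) / (233.4 g/mol) = 1.542×10⁻⁵ mol/L
BaSO₄(s) ⇌ Ba²⁺(aq) + SO₄²⁻(aq)
With molar solubility s: [Ba²⁺] = s, [SO₄²⁻] = s.
Ksp = [Ba²⁺][SO₄²⁻] = s · s = s^2
Ksp = (1.542×10⁻⁵)^2 = 2.4×10⁻¹⁰

Ksp = 2.4×10⁻¹⁰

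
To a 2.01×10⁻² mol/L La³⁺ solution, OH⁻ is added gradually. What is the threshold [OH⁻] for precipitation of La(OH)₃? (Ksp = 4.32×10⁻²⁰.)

A salt starts to precipitate once the ion product Q reaches its Ksp.
La(OH)₃(s) ⇌ La³⁺(aq) + 3 OH⁻(aq)
Ksp = [La³⁺][OH⁻]^3 = [OH⁻]^3(2.01×10⁻²)
[OH⁻]^3 = 4.32×10⁻²⁰ / (2.01×10⁻²) = 2.15×10⁻¹⁸
[OH⁻] = 1.29×10⁻⁶ mol/L

1.29×10⁻⁶ M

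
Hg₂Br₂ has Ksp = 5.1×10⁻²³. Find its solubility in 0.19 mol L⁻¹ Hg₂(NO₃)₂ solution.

Hg₂Br₂(s) ⇌ Hg₂²⁺(aq) + 2 Br⁻(aq)
The solution already contains Hg₂²⁺ at 0.19 mol L⁻¹. Let s be the molar solubility of Hg₂Br₂.
[Hg₂²⁺] ≈ 0.19 mol L⁻¹ (common ion dominates); [Br⁻] = 2s.
Ksp = [Hg₂²⁺][Br⁻]^2 = (0.19)(2s)^2
(2s)^2 = 5.1×10⁻²³ / (0.19) = 2.7×10⁻²²
s = 8.2×10⁻¹² mol L⁻¹

8.2×10⁻¹² M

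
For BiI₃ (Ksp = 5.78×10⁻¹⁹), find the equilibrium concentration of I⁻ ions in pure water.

3.63×10⁻⁵ M

BiI₃(s) ⇌ Bi³⁺(aq) + 3 I⁻(aq)
If s mol/L of BiI₃ dissolves, [Bi³⁺] = s and [I⁻] = 3s.
Ksp = [Bi³⁺][I⁻]^3 = s · (3s)^3 = 27s^4 = 5.78×10⁻¹⁹
s = 1.21×10⁻⁵ mol/L
[I⁻] = 3s = 3.63×10⁻⁵ mol/L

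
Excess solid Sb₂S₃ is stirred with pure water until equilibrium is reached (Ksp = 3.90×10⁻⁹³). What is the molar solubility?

Sb₂S₃(s) ⇌ 2 Sb³⁺(aq) + 3 S²⁻(aq)
If s mol/L of Sb₂S₃ dissolves, [Sb³⁺] = 2s and [S²⁻] = 3s.
Ksp = [Sb³⁺]^2[S²⁻]^3 = (2s)^2 · (3s)^3 = 108s^5
108s^5 = 3.90×10⁻⁹³  ⇒  s^5 = 3.61×10⁻⁹⁵
s = (3.61×10⁻⁹⁵)^(1/5) = 1.29×10⁻¹⁹ mol/L

1.29×10⁻¹⁹ M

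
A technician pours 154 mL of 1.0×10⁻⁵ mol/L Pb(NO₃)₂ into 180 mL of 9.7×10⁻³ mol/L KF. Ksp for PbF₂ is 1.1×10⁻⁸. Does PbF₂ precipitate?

No

After mixing, V = 154 mL + 180 mL = 334 mL.
[Pb²⁺] = (1.0×10⁻⁵)(154)/334 = 4.6×10⁻⁶ mol/L
[F⁻] = (9.7×10⁻³)(180)/334 = 5.2×10⁻³ mol/L
Q = [Pb²⁺][F⁻]^2 = 1.3×10⁻¹⁰
Q = 1.3×10⁻¹⁰ < Ksp = 1.1×10⁻⁸, so the solution is unsaturated and no precipitate forms.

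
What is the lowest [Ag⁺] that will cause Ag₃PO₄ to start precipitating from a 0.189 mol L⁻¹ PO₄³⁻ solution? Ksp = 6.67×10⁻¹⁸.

3.28×10⁻⁶ M

Precipitation of each salt begins when its ion product equals Ksp.
Ag₃PO₄(s) ⇌ 3 Ag⁺(aq) + PO₄³⁻(aq)
Ksp = [Ag⁺]^3[PO₄³⁻] = [Ag⁺]^3(0.189)
[Ag⁺]^3 = 6.67×10⁻¹⁸ / (0.189) = 3.53×10⁻¹⁷
[Ag⁺] = 3.28×10⁻⁶ mol L⁻¹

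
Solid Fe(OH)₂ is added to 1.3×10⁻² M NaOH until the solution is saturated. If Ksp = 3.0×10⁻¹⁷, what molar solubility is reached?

1.8×10⁻¹³ M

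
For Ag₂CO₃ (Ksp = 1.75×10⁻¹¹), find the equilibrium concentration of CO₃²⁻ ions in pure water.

1.64×10⁻⁴ M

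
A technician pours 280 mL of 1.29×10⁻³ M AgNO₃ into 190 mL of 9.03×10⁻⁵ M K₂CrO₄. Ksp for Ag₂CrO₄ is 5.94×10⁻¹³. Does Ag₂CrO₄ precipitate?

Yes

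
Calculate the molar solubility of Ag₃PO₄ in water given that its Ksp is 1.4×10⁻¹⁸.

1.5×10⁻⁵ M

Ag₃PO₄(s) ⇌ 3 Ag⁺(aq) + PO₄³⁻(aq)
Let s be the molar solubility. Then [Ag⁺] = 3s and [PO₄³⁻] = s.
Ksp = [Ag⁺]^3[PO₄³⁻] = (3s)^3 · s = 27s^4
27s^4 = 1.4×10⁻¹⁸  ⇒  s^4 = 5.2×10⁻²⁰
s = (5.2×10⁻²⁰)^(1/4) = 1.5×10⁻⁵ mol L⁻¹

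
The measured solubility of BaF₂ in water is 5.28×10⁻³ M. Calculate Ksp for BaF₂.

Ksp = 5.89×10⁻⁷

BaF₂(s) ⇌ Ba²⁺(aq) + 2 F⁻(aq)
If s mol/L of BaF₂ dissolves, [Ba²⁺] = s and [F⁻] = 2s.
Ksp = [Ba²⁺][F⁻]^2 = s · (2s)^2 = 4s^3
Ksp = 4 × (5.28×10⁻³)^3 = 5.89×10⁻⁷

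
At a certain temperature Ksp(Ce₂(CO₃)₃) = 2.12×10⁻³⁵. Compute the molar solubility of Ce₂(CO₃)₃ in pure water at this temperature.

Ce₂(CO₃)₃(s) ⇌ 2 Ce³⁺(aq) + 3 CO₃²⁻(aq)
For each mole of Ce₂(CO₃)₃ that dissolves per liter, [Ce³⁺] = 2s and [CO₃²⁻] = 3s; let s denote this solubility.
Ksp = [Ce³⁺]^2[CO₃²⁻]^3 = (2s)^2 · (3s)^3 = 108s^5
108s^5 = 2.12×10⁻³⁵  ⇒  s^5 = 1.96×10⁻³⁷
s = 4.56×10⁻⁸ M

4.56×10⁻⁸ M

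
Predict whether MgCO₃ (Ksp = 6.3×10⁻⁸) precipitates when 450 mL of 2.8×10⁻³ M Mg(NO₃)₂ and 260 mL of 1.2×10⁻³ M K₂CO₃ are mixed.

Yes

Total volume after mixing = 450 + 260 = 710 mL.
[Mg²⁺] = (2.8×10⁻³)(450)/710 = 1.8×10⁻³ M
[CO₃²⁻] = (1.2×10⁻³)(260)/710 = 4.4×10⁻⁴ M
Q = [Mg²⁺][CO₃²⁻] = 7.8×10⁻⁷
Because Q > Ksp (7.8×10⁻⁷ vs 6.3×10⁻⁸), a precipitate of MgCO₃ forms.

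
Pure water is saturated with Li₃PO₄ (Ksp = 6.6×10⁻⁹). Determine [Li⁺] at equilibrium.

Li₃PO₄(s) ⇌ 3 Li⁺(aq) + PO₄³⁻(aq)
Let s be the molar solubility. Then [Li⁺] = 3s and [PO₄³⁻] = s.
Ksp = [Li⁺]^3[PO₄³⁻] = (3s)^3 · s = 27s^4 = 6.6×10⁻⁹
s = 4.0×10⁻³ mol/L
[Li⁺] = 3s = 1.2×10⁻² mol/L

1.2×10⁻² M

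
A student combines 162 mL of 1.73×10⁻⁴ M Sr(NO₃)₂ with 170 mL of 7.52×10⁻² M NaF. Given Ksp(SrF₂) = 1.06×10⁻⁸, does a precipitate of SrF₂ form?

After mixing, V = 162 mL + 170 mL = 332 mL.
[Sr²⁺] = (1.73×10⁻⁴)(162)/332 = 8.44×10⁻⁵ M
[F⁻] = (7.52×10⁻²)(170)/332 = 3.85×10⁻² M
Q = [Sr²⁺][F⁻]^2 = 1.25×10⁻⁷
Since Q (1.25×10⁻⁷) exceeds Ksp (1.06×10⁻⁸), SrF₂ will precipitate.

Yes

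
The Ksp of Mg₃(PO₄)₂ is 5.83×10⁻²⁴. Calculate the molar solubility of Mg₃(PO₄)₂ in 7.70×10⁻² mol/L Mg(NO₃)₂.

Mg₃(PO₄)₂(s) ⇌ 3 Mg²⁺(aq) + 2 PO₄³⁻(aq)
Let s be the solubility of Mg₃(PO₄)₂ here. The common ion gives [Mg²⁺] ≈ 7.70×10⁻² mol/L, and [PO₄³⁻] = 2s.
Ksp = [Mg²⁺]^3[PO₄³⁻]^2 = (7.70×10⁻²)^3(2s)^2
(2s)^2 = 5.83×10⁻²⁴ / (7.70×10⁻²)^3 = 1.28×10⁻²⁰
s = 5.65×10⁻¹¹ mol/L

5.65×10⁻¹¹ M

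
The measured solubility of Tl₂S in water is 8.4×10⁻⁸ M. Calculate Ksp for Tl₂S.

Ksp = 2.4×10⁻²¹

Tl₂S(s) ⇌ 2 Tl⁺(aq) + S²⁻(aq)
If s mol/L of Tl₂S dissolves, [Tl⁺] = 2s and [S²⁻] = s.
Ksp = [Tl⁺]^2[S²⁻] = (2s)^2 · s = 4s^3
Ksp = 4 × (8.4×10⁻⁸)^3 = 2.4×10⁻²¹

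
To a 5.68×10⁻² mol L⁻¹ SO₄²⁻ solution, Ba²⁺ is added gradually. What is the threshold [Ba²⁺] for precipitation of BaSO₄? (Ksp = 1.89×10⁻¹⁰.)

3.33×10⁻⁹ M

Each salt precipitates once Q = Ksp for that salt.
BaSO₄(s) ⇌ Ba²⁺(aq) + SO₄²⁻(aq)
Ksp = [Ba²⁺][SO₄²⁻] = [Ba²⁺](5.68×10⁻²)
[Ba²⁺] = 1.89×10⁻¹⁰ / (5.68×10⁻²) = 3.33×10⁻⁹
[Ba²⁺] = 3.33×10⁻⁹ mol L⁻¹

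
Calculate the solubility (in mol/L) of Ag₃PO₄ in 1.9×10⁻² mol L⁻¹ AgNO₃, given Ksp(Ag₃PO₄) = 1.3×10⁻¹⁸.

Ag₃PO₄(s) ⇌ 3 Ag⁺(aq) + PO₄³⁻(aq)
The solution already contains Ag⁺ at 1.9×10⁻² mol L⁻¹. Let s be the molar solubility of Ag₃PO₄.
[Ag⁺] ≈ 1.9×10⁻² mol L⁻¹ (common ion dominates); [PO₄³⁻] = s.
Ksp = [Ag⁺]^3[PO₄³⁻] = (1.9×10⁻²)^3s
s = 1.3×10⁻¹⁸ / (1.9×10⁻²)^3 = 1.9×10⁻¹³
s = 1.9×10⁻¹³ mol L⁻¹

1.9×10⁻¹³ M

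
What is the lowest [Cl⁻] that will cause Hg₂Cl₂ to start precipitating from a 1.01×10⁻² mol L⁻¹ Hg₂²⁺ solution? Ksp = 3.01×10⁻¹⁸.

A salt starts to precipitate once the ion product Q reaches its Ksp.
Hg₂Cl₂(s) ⇌ Hg₂²⁺(aq) + 2 Cl⁻(aq)
Ksp = [Hg₂²⁺][Cl⁻]^2 = [Cl⁻]^2(1.01×10⁻²)
[Cl⁻]^2 = 3.01×10⁻¹⁸ / (1.01×10⁻²) = 2.98×10⁻¹⁶
[Cl⁻] = 1.73×10⁻⁸ mol L⁻¹

1.73×10⁻⁸ M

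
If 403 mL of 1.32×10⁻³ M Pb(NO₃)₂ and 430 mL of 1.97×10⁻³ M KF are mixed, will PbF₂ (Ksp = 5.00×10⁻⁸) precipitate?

After mixing, V = 403 mL + 430 mL = 833 mL.
[Pb²⁺] = (1.32×10⁻³)(403)/833 = 6.39×10⁻⁴ M
[F⁻] = (1.97×10⁻³)(430)/833 = 1.02×10⁻³ M
Q = [Pb²⁺][F⁻]^2 = 6.60×10⁻¹⁰
Since Q (6.60×10⁻¹⁰) is less than Ksp (5.00×10⁻⁸), no PbF₂ precipitates.

No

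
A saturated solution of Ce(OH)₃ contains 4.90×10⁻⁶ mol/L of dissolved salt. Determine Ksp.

Ce(OH)₃(s) ⇌ Ce³⁺(aq) + 3 OH⁻(aq)
For each mole of Ce(OH)₃ that dissolves per liter, [Ce³⁺] = s and [OH⁻] = 3s; let s denote this solubility.
Ksp = [Ce³⁺][OH⁻]^3 = s · (3s)^3 = 27s^4
Ksp = 27 × (4.90×10⁻⁶)^4 = 1.56×10⁻²⁰

Ksp = 1.56×10⁻²⁰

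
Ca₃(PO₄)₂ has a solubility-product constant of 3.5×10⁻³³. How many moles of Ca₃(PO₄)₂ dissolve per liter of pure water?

1.3×10⁻⁷ M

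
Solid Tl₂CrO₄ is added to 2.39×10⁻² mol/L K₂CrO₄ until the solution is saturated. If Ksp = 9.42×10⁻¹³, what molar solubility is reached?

Tl₂CrO₄(s) ⇌ 2 Tl⁺(aq) + CrO₄²⁻(aq)
With CrO₄²⁻ already at 2.39×10⁻² mol/L and s small, take [CrO₄²⁻] ≈ 2.39×10⁻² mol/L and [Tl⁺] = 2s.
Ksp = [Tl⁺]^2[CrO₄²⁻] = (2s)^2(2.39×10⁻²)
(2s)^2 = 9.42×10⁻¹³ / (2.39×10⁻²) = 3.94×10⁻¹¹
s = 3.14×10⁻⁶ mol/L

3.14×10⁻⁶ M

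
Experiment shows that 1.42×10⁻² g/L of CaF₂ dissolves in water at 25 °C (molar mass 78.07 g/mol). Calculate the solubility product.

Ksp = 2.41×10⁻¹¹

Molar solubility s = (1.42×10⁻² g/L) / (78.07 g/mol) = 1.8189×10⁻⁴ mol/L
CaF₂(s) ⇌ Ca²⁺(aq) + 2 F⁻(aq)
With molar solubility s: [Ca²⁺] = s, [F⁻] = 2s.
Ksp = [Ca²⁺][F⁻]^2 = s · (2s)^2 = 4s^3
Ksp = 4 × (1.8189×10⁻⁴)^3 = 2.41×10⁻¹¹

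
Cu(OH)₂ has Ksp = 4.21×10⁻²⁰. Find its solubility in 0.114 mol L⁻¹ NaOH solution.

3.24×10⁻¹⁸ M

Cu(OH)₂(s) ⇌ Cu²⁺(aq) + 2 OH⁻(aq)
Let s be the solubility of Cu(OH)₂ here. The common ion gives [OH⁻] ≈ 0.114 mol L⁻¹, and [Cu²⁺] = s.
Ksp = [Cu²⁺][OH⁻]^2 = s(0.114)^2
s = 4.21×10⁻²⁰ / (0.114)^2 = 3.24×10⁻¹⁸
s = 3.24×10⁻¹⁸ mol L⁻¹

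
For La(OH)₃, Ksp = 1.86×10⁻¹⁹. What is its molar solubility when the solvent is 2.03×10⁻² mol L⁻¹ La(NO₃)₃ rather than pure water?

6.98×10⁻⁷ M

La(OH)₃(s) ⇌ La³⁺(aq) + 3 OH⁻(aq)
Let s be the solubility of La(OH)₃ here. The common ion gives [La³⁺] ≈ 2.03×10⁻² mol L⁻¹, and [OH⁻] = 3s.
Ksp = [La³⁺][OH⁻]^3 = (2.03×10⁻²)(3s)^3
(3s)^3 = 1.86×10⁻¹⁹ / (2.03×10⁻²) = 9.16×10⁻¹⁸
s = 6.98×10⁻⁷ mol L⁻¹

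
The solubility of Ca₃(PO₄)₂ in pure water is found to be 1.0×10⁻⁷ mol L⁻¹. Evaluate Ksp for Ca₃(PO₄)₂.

Ca₃(PO₄)₂(s) ⇌ 3 Ca²⁺(aq) + 2 PO₄³⁻(aq)
For each mole of Ca₃(PO₄)₂ that dissolves per liter, [Ca²⁺] = 3s and [PO₄³⁻] = 2s; let s denote this solubility.
Ksp = [Ca²⁺]^3[PO₄³⁻]^2 = (3s)^3 · (2s)^2 = 108s^5
Ksp = 108 × (1.0×10⁻⁷)^5 = 1.1×10⁻³³

Ksp = 1.1×10⁻³³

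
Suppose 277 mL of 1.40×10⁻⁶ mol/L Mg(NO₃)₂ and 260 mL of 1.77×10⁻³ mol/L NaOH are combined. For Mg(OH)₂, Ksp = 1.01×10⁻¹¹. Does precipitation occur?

The combined volume is 537 mL.
[Mg²⁺] = (1.40×10⁻⁶)(277)/537 = 7.22×10⁻⁷ mol/L
[OH⁻] = (1.77×10⁻³)(260)/537 = 8.57×10⁻⁴ mol/L
Q = [Mg²⁺][OH⁻]^2 = 5.30×10⁻¹³
Q = 5.30×10⁻¹³ < Ksp = 1.01×10⁻¹¹, so the solution is unsaturated and no precipitate forms.

No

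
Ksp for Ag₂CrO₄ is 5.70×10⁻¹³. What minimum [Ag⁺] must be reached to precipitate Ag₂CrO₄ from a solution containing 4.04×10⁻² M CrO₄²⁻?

3.76×10⁻⁶ M

Precipitation begins when Q = Ksp.
Ag₂CrO₄(s) ⇌ 2 Ag⁺(aq) + CrO₄²⁻(aq)
Ksp = [Ag⁺]^2[CrO₄²⁻] = [Ag⁺]^2(4.04×10⁻²)
[Ag⁺]^2 = 5.70×10⁻¹³ / (4.04×10⁻²) = 1.41×10⁻¹¹
[Ag⁺] = 3.76×10⁻⁶ M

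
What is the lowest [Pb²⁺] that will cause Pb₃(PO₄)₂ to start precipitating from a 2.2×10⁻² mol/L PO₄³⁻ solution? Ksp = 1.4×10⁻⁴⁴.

Precipitation begins when Q = Ksp.
Pb₃(PO₄)₂(s) ⇌ 3 Pb²⁺(aq) + 2 PO₄³⁻(aq)
Ksp = [Pb²⁺]^3[PO₄³⁻]^2 = [Pb²⁺]^3(2.2×10⁻²)^2
[Pb²⁺]^3 = 1.4×10⁻⁴⁴ / (2.2×10⁻²)^2 = 2.9×10⁻⁴¹
[Pb²⁺] = 3.1×10⁻¹⁴ mol/L

3.1×10⁻¹⁴ M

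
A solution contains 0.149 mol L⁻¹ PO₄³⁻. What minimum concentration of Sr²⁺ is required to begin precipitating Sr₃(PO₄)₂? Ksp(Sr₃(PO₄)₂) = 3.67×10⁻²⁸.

Precipitation of each salt begins when its ion product equals Ksp.
Sr₃(PO₄)₂(s) ⇌ 3 Sr²⁺(aq) + 2 PO₄³⁻(aq)
Ksp = [Sr²⁺]^3[PO₄³⁻]^2 = [Sr²⁺]^3(0.149)^2
[Sr²⁺]^3 = 3.67×10⁻²⁸ / (0.149)^2 = 1.65×10⁻²⁶
[Sr²⁺] = 2.55×10⁻⁹ mol L⁻¹

2.55×10⁻⁹ M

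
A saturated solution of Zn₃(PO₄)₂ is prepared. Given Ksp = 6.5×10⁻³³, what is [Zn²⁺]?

Zn₃(PO₄)₂(s) ⇌ 3 Zn²⁺(aq) + 2 PO₄³⁻(aq)
Call the molar solubility s, so that [Zn²⁺] = 3s and [PO₄³⁻] = 2s.
Ksp = [Zn²⁺]^3[PO₄³⁻]^2 = (3s)^3 · (2s)^2 = 108s^5 = 6.5×10⁻³³
s = 1.4×10⁻⁷ M
[Zn²⁺] = 3s = 4.3×10⁻⁷ M

4.3×10⁻⁷ M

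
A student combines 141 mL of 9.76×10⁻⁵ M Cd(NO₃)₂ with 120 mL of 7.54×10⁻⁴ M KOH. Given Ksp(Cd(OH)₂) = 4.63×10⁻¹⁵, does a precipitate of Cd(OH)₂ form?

Yes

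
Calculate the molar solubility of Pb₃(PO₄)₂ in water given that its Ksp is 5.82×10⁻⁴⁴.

8.84×10⁻¹⁰ M

Pb₃(PO₄)₂(s) ⇌ 3 Pb²⁺(aq) + 2 PO₄³⁻(aq)
With molar solubility s: [Pb²⁺] = 3s, [PO₄³⁻] = 2s.
Ksp = [Pb²⁺]^3[PO₄³⁻]^2 = (3s)^3 · (2s)^2 = 108s^5
108s^5 = 5.82×10⁻⁴⁴  ⇒  s^5 = 5.39×10⁻⁴⁶
s = (5.39×10⁻⁴⁶)^(1/5) = 8.84×10⁻¹⁰ M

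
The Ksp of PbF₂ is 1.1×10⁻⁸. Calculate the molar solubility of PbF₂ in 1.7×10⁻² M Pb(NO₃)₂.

PbF₂(s) ⇌ Pb²⁺(aq) + 2 F⁻(aq)
Let s be the solubility of PbF₂ here. The common ion gives [Pb²⁺] ≈ 1.7×10⁻² M, and [F⁻] = 2s.
Ksp = [Pb²⁺][F⁻]^2 = (1.7×10⁻²)(2s)^2
(2s)^2 = 1.1×10⁻⁸ / (1.7×10⁻²) = 6.5×10⁻⁷
s = 4.0×10⁻⁴ M

4.0×10⁻⁴ M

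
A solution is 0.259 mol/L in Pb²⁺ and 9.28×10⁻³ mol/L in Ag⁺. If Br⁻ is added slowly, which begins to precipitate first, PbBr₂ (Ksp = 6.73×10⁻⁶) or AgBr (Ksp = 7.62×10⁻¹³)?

AgBr

Precipitation begins when Q = Ksp.
For PbBr₂: [Br⁻] = (Ksp/[Pb²⁺])^(1/2) = 5.10×10⁻³ mol/L
For AgBr: [Br⁻] = (Ksp/[Ag⁺]) = 8.21×10⁻¹¹ mol/L
The smaller threshold [Br⁻] is reached first, so AgBr precipitates first.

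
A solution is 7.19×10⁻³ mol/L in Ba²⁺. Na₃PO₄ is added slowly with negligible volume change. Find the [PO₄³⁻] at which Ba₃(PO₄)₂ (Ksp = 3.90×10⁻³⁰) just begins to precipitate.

3.24×10⁻¹² M

The threshold for precipitation is Q = Ksp.
Ba₃(PO₄)₂(s) ⇌ 3 Ba²⁺(aq) + 2 PO₄³⁻(aq)
Ksp = [Ba²⁺]^3[PO₄³⁻]^2 = [PO₄³⁻]^2(7.19×10⁻³)^3
[PO₄³⁻]^2 = 3.90×10⁻³⁰ / (7.19×10⁻³)^3 = 1.05×10⁻²³
[PO₄³⁻] = 3.24×10⁻¹² mol/L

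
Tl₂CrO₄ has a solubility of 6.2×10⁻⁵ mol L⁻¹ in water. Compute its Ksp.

Tl₂CrO₄(s) ⇌ 2 Tl⁺(aq) + CrO₄²⁻(aq)
If s mol/L of Tl₂CrO₄ dissolves, [Tl⁺] = 2s and [CrO₄²⁻] = s.
Ksp = [Tl⁺]^2[CrO₄²⁻] = (2s)^2 · s = 4s^3
Ksp = 4 × (6.2×10⁻⁵)^3 = 9.5×10⁻¹³

Ksp = 9.5×10⁻¹³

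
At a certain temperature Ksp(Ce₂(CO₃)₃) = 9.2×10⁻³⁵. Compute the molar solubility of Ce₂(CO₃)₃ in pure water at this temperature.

6.1×10⁻⁸ M

Ce₂(CO₃)₃(s) ⇌ 2 Ce³⁺(aq) + 3 CO₃²⁻(aq)
With molar solubility s: [Ce³⁺] = 2s, [CO₃²⁻] = 3s.
Ksp = [Ce³⁺]^2[CO₃²⁻]^3 = (2s)^2 · (3s)^3 = 108s^5
108s^5 = 9.2×10⁻³⁵  ⇒  s^5 = 8.5×10⁻³⁷
s = (8.5×10⁻³⁷)^(1/5) = 6.1×10⁻⁸ M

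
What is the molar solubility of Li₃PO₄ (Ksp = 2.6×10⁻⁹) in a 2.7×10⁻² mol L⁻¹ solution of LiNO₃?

1.3×10⁻⁴ M

Li₃PO₄(s) ⇌ 3 Li⁺(aq) + PO₄³⁻(aq)
With Li⁺ already at 2.7×10⁻² mol L⁻¹ and s small, take [Li⁺] ≈ 2.7×10⁻² mol L⁻¹ and [PO₄³⁻] = s.
Ksp = [Li⁺]^3[PO₄³⁻] = (2.7×10⁻²)^3s
s = 2.6×10⁻⁹ / (2.7×10⁻²)^3 = 1.3×10⁻⁴
s = 1.3×10⁻⁴ mol L⁻¹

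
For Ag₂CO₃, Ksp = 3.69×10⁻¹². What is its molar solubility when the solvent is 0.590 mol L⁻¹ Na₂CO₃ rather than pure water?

1.25×10⁻⁶ M

Ag₂CO₃(s) ⇌ 2 Ag⁺(aq) + CO₃²⁻(aq)
The solution already contains CO₃²⁻ at 0.590 mol L⁻¹. Let s be the molar solubility of Ag₂CO₃.
[CO₃²⁻] ≈ 0.590 mol L⁻¹ (common ion dominates); [Ag⁺] = 2s.
Ksp = [Ag⁺]^2[CO₃²⁻] = (2s)^2(0.590)
(2s)^2 = 3.69×10⁻¹² / (0.590) = 6.25×10⁻¹²
s = 1.25×10⁻⁶ mol L⁻¹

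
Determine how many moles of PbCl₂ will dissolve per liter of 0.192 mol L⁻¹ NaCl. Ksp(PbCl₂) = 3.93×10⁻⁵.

1.07×10⁻³ M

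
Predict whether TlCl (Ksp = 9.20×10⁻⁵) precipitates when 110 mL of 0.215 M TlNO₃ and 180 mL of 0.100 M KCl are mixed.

Yes

After mixing, V = 110 mL + 180 mL = 290 mL.
[Tl⁺] = (0.215)(110)/290 = 8.16×10⁻² M
[Cl⁻] = (0.100)(180)/290 = 6.21×10⁻² M
Q = [Tl⁺][Cl⁻] = 5.06×10⁻³
Since Q (5.06×10⁻³) exceeds Ksp (9.20×10⁻⁵), TlCl will precipitate.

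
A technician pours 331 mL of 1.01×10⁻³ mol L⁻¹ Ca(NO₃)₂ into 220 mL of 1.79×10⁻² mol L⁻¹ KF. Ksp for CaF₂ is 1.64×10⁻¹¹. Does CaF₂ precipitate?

Yes

The combined volume is 551 mL.
[Ca²⁺] = (1.01×10⁻³)(331)/551 = 6.07×10⁻⁴ mol L⁻¹
[F⁻] = (1.79×10⁻²)(220)/551 = 7.15×10⁻³ mol L⁻¹
Q = [Ca²⁺][F⁻]^2 = 3.10×10⁻⁸
Because Q > Ksp (3.10×10⁻⁸ vs 1.64×10⁻¹¹), a precipitate of CaF₂ forms.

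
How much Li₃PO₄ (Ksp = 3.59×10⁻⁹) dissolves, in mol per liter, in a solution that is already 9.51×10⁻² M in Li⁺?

4.17×10⁻⁶ M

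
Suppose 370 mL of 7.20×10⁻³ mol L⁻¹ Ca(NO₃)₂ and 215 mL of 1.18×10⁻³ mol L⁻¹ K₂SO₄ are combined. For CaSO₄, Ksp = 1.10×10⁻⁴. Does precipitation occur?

After mixing, V = 370 mL + 215 mL = 585 mL.
[Ca²⁺] = (7.20×10⁻³)(370)/585 = 4.55×10⁻³ mol L⁻¹
[SO₄²⁻] = (1.18×10⁻³)(215)/585 = 4.34×10⁻⁴ mol L⁻¹
Q = [Ca²⁺][SO₄²⁻] = 1.97×10⁻⁶
Since Q (1.97×10⁻⁶) is less than Ksp (1.10×10⁻⁴), no CaSO₄ precipitates.

No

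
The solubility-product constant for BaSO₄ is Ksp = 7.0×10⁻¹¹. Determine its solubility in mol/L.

8.4×10⁻⁶ M

BaSO₄(s) ⇌ Ba²⁺(aq) + SO₄²⁻(aq)
Call the molar solubility s, so that [Ba²⁺] = s and [SO₄²⁻] = s.
Ksp = [Ba²⁺][SO₄²⁻] = s · s = s^2
s^2 = 7.0×10⁻¹¹
Taking the 2nd root, s = 8.4×10⁻⁶ mol/L.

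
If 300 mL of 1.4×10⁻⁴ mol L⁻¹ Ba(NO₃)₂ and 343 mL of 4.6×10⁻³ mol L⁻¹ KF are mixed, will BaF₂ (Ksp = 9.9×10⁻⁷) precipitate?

No

After mixing, V = 300 mL + 343 mL = 643 mL.
[Ba²⁺] = (1.4×10⁻⁴)(300)/643 = 6.5×10⁻⁵ mol L⁻¹
[F⁻] = (4.6×10⁻³)(343)/643 = 2.5×10⁻³ mol L⁻¹
Q = [Ba²⁺][F⁻]^2 = 3.9×10⁻¹⁰
Q < Ksp (3.9×10⁻¹⁰ vs 9.9×10⁻⁷); the solution remains unsaturated and no precipitate forms.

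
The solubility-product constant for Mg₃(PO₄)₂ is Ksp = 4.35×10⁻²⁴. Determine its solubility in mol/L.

8.34×10⁻⁶ M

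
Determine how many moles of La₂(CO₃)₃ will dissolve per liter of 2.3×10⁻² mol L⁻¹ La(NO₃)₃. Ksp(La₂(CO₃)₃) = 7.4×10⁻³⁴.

3.7×10⁻¹¹ M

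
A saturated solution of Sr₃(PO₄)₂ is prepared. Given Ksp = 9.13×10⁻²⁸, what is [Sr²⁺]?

Sr₃(PO₄)₂(s) ⇌ 3 Sr²⁺(aq) + 2 PO₄³⁻(aq)
With molar solubility s: [Sr²⁺] = 3s, [PO₄³⁻] = 2s.
Ksp = [Sr²⁺]^3[PO₄³⁻]^2 = (3s)^3 · (2s)^2 = 108s^5 = 9.13×10⁻²⁸
s = 1.53×10⁻⁶ mol L⁻¹
[Sr²⁺] = 3s = 4.60×10⁻⁶ mol L⁻¹

4.60×10⁻⁶ M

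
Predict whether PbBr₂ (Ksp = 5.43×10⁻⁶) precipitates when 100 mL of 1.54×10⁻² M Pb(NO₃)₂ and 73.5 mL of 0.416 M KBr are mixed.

Total volume after mixing = 100 + 73.5 = 173.5 mL.
[Pb²⁺] = (1.54×10⁻²)(100)/173.5 = 8.88×10⁻³ M
[Br⁻] = (0.416)(73.5)/173.5 = 0.176 M
Q = [Pb²⁺][Br⁻]^2 = 2.76×10⁻⁴
Q = 2.76×10⁻⁴ > Ksp = 5.43×10⁻⁶, so the solution is supersaturated and PbBr₂ precipitates.

Yes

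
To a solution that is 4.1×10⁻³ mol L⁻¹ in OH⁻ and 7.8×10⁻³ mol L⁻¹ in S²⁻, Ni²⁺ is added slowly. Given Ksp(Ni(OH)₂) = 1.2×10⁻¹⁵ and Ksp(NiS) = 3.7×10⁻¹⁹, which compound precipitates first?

NiS

Precipitation begins when Q = Ksp.
For Ni(OH)₂: [Ni²⁺] = (Ksp/[OH⁻]^2) = 7.1×10⁻¹¹ mol L⁻¹
For NiS: [Ni²⁺] = (Ksp/[S²⁻]) = 4.7×10⁻¹⁷ mol L⁻¹
NiS requires the lower [Ni²⁺], so it precipitates first.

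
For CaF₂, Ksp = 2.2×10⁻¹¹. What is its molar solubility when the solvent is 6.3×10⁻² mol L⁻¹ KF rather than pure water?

5.5×10⁻⁹ M

CaF₂(s) ⇌ Ca²⁺(aq) + 2 F⁻(aq)
Let s be the solubility of CaF₂ here. The common ion gives [F⁻] ≈ 6.3×10⁻² mol L⁻¹, and [Ca²⁺] = s.
Ksp = [Ca²⁺][F⁻]^2 = s(6.3×10⁻²)^2
s = 2.2×10⁻¹¹ / (6.3×10⁻²)^2 = 5.5×10⁻⁹
s = 5.5×10⁻⁹ mol L⁻¹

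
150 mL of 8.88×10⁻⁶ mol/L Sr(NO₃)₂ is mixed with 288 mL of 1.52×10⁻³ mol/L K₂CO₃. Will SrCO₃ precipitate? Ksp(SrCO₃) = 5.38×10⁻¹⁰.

The combined volume is 438 mL.
[Sr²⁺] = (8.88×10⁻⁶)(150)/438 = 3.04×10⁻⁶ mol/L
[CO₃²⁻] = (1.52×10⁻³)(288)/438 = 9.99×10⁻⁴ mol/L
Q = [Sr²⁺][CO₃²⁻] = 3.04×10⁻⁹
Because Q > Ksp (3.04×10⁻⁹ vs 5.38×10⁻¹⁰), a precipitate of SrCO₃ forms.

Yes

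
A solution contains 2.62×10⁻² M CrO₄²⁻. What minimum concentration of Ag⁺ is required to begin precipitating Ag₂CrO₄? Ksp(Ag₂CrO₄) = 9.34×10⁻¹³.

5.97×10⁻⁶ M

Each salt precipitates once Q = Ksp for that salt.
Ag₂CrO₄(s) ⇌ 2 Ag⁺(aq) + CrO₄²⁻(aq)
Ksp = [Ag⁺]^2[CrO₄²⁻] = [Ag⁺]^2(2.62×10⁻²)
[Ag⁺]^2 = 9.34×10⁻¹³ / (2.62×10⁻²) = 3.56×10⁻¹¹
[Ag⁺] = 5.97×10⁻⁶ M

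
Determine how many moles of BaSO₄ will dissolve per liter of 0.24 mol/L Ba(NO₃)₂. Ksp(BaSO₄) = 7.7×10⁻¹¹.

3.2×10⁻¹⁰ M

BaSO₄(s) ⇌ Ba²⁺(aq) + SO₄²⁻(aq)
Let s be the solubility of BaSO₄ here. The common ion gives [Ba²⁺] ≈ 0.24 mol/L, and [SO₄²⁻] = s.
Ksp = [Ba²⁺][SO₄²⁻] = (0.24)s
s = 7.7×10⁻¹¹ / (0.24) = 3.2×10⁻¹⁰
s = 3.2×10⁻¹⁰ mol/L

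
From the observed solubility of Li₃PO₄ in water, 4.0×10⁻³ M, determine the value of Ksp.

Li₃PO₄(s) ⇌ 3 Li⁺(aq) + PO₄³⁻(aq)
Call the molar solubility s, so that [Li⁺] = 3s and [PO₄³⁻] = s.
Ksp = [Li⁺]^3[PO₄³⁻] = (3s)^3 · s = 27s^4
Ksp = 27 × (4.0×10⁻³)^4 = 6.9×10⁻⁹

Ksp = 6.9×10⁻⁹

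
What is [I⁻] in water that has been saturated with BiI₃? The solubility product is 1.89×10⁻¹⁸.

BiI₃(s) ⇌ Bi³⁺(aq) + 3 I⁻(aq)
For each mole of BiI₃ that dissolves per liter, [Bi³⁺] = s and [I⁻] = 3s; let s denote this solubility.
Ksp = [Bi³⁺][I⁻]^3 = s · (3s)^3 = 27s^4 = 1.89×10⁻¹⁸
s = 1.63×10⁻⁵ M
[I⁻] = 3s = 4.88×10⁻⁵ M

4.88×10⁻⁵ M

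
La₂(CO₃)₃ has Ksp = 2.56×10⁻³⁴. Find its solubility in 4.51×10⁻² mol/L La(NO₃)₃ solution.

La₂(CO₃)₃(s) ⇌ 2 La³⁺(aq) + 3 CO₃²⁻(aq)
With La³⁺ already at 4.51×10⁻² mol/L and s small, take [La³⁺] ≈ 4.51×10⁻² mol/L and [CO₃²⁻] = 3s.
Ksp = [La³⁺]^2[CO₃²⁻]^3 = (4.51×10⁻²)^2(3s)^3
(3s)^3 = 2.56×10⁻³⁴ / (4.51×10⁻²)^2 = 1.26×10⁻³¹
s = 1.67×10⁻¹¹ mol/L

1.67×10⁻¹¹ M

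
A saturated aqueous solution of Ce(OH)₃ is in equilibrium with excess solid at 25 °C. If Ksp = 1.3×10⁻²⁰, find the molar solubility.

Ce(OH)₃(s) ⇌ Ce³⁺(aq) + 3 OH⁻(aq)
If s mol/L of Ce(OH)₃ dissolves, [Ce³⁺] = s and [OH⁻] = 3s.
Ksp = [Ce³⁺][OH⁻]^3 = s · (3s)^3 = 27s^4
27s^4 = 1.3×10⁻²⁰  ⇒  s^4 = 4.8×10⁻²²
s = (4.8×10⁻²²)^(1/4) = 4.7×10⁻⁶ mol/L

4.7×10⁻⁶ M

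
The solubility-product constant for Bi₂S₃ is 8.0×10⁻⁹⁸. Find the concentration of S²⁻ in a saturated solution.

Bi₂S₃(s) ⇌ 2 Bi³⁺(aq) + 3 S²⁻(aq)
If s mol/L of Bi₂S₃ dissolves, [Bi³⁺] = 2s and [S²⁻] = 3s.
Ksp = [Bi³⁺]^2[S²⁻]^3 = (2s)^2 · (3s)^3 = 108s^5 = 8.0×10⁻⁹⁸
s = 1.5×10⁻²⁰ M
[S²⁻] = 3s = 4.5×10⁻²⁰ M

4.5×10⁻²⁰ M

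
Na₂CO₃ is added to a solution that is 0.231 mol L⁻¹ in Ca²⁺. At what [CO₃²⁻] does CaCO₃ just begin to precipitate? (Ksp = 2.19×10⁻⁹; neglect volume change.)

9.48×10⁻⁹ M

Precipitation of each salt begins when its ion product equals Ksp.
CaCO₃(s) ⇌ Ca²⁺(aq) + CO₃²⁻(aq)
Ksp = [Ca²⁺][CO₃²⁻] = [CO₃²⁻](0.231)
[CO₃²⁻] = 2.19×10⁻⁹ / (0.231) = 9.48×10⁻⁹
[CO₃²⁻] = 9.48×10⁻⁹ mol L⁻¹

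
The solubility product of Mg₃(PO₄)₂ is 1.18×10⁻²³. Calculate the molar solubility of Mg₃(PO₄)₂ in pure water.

1.02×10⁻⁵ M

Mg₃(PO₄)₂(s) ⇌ 3 Mg²⁺(aq) + 2 PO₄³⁻(aq)
Let s be the molar solubility. Then [Mg²⁺] = 3s and [PO₄³⁻] = 2s.
Ksp = [Mg²⁺]^3[PO₄³⁻]^2 = (3s)^3 · (2s)^2 = 108s^5
108s^5 = 1.18×10⁻²³  ⇒  s^5 = 1.09×10⁻²⁵
s = (1.09×10⁻²⁵)^(1/5) = 1.02×10⁻⁵ mol/L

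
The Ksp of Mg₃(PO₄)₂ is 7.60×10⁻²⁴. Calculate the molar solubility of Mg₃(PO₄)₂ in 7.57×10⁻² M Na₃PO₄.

Mg₃(PO₄)₂(s) ⇌ 3 Mg²⁺(aq) + 2 PO₄³⁻(aq)
With PO₄³⁻ already at 7.57×10⁻² M and s small, take [PO₄³⁻] ≈ 7.57×10⁻² M and [Mg²⁺] = 3s.
Ksp = [Mg²⁺]^3[PO₄³⁻]^2 = (3s)^3(7.57×10⁻²)^2
(3s)^3 = 7.60×10⁻²⁴ / (7.57×10⁻²)^2 = 1.33×10⁻²¹
s = 3.66×10⁻⁸ M

3.66×10⁻⁸ M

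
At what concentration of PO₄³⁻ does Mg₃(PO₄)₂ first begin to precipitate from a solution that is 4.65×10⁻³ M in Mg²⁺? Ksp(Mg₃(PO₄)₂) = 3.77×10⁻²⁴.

6.12×10⁻⁹ M

Precipitation begins when Q = Ksp.
Mg₃(PO₄)₂(s) ⇌ 3 Mg²⁺(aq) + 2 PO₄³⁻(aq)
Ksp = [Mg²⁺]^3[PO₄³⁻]^2 = [PO₄³⁻]^2(4.65×10⁻³)^3
[PO₄³⁻]^2 = 3.77×10⁻²⁴ / (4.65×10⁻³)^3 = 3.75×10⁻¹⁷
[PO₄³⁻] = 6.12×10⁻⁹ M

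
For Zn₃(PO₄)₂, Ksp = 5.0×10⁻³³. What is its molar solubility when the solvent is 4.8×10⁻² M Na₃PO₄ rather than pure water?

Zn₃(PO₄)₂(s) ⇌ 3 Zn²⁺(aq) + 2 PO₄³⁻(aq)
PO₄³⁻ is already present at 4.8×10⁻² M. If s mol/L of Zn₃(PO₄)₂ dissolves, [Zn²⁺] = 3s while [PO₄³⁻] ≈ 4.8×10⁻² M.
Ksp = [Zn²⁺]^3[PO₄³⁻]^2 = (3s)^3(4.8×10⁻²)^2
(3s)^3 = 5.0×10⁻³³ / (4.8×10⁻²)^2 = 2.2×10⁻³⁰
s = 4.3×10⁻¹¹ M

4.3×10⁻¹¹ M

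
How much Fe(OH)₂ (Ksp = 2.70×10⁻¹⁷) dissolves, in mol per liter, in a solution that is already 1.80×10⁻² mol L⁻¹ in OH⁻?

8.33×10⁻¹⁴ M

Fe(OH)₂(s) ⇌ Fe²⁺(aq) + 2 OH⁻(aq)
The solution already contains OH⁻ at 1.80×10⁻² mol L⁻¹. Let s be the molar solubility of Fe(OH)₂.
[OH⁻] ≈ 1.80×10⁻² mol L⁻¹ (common ion dominates); [Fe²⁺] = s.
Ksp = [Fe²⁺][OH⁻]^2 = s(1.80×10⁻²)^2
s = 2.70×10⁻¹⁷ / (1.80×10⁻²)^2 = 8.33×10⁻¹⁴
s = 8.33×10⁻¹⁴ mol L⁻¹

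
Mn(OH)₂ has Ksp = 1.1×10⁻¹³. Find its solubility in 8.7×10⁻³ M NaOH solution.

1.5×10⁻⁹ M

Mn(OH)₂(s) ⇌ Mn²⁺(aq) + 2 OH⁻(aq)
With OH⁻ already at 8.7×10⁻³ M and s small, take [OH⁻] ≈ 8.7×10⁻³ M and [Mn²⁺] = s.
Ksp = [Mn²⁺][OH⁻]^2 = s(8.7×10⁻³)^2
s = 1.1×10⁻¹³ / (8.7×10⁻³)^2 = 1.5×10⁻⁹
s = 1.5×10⁻⁹ M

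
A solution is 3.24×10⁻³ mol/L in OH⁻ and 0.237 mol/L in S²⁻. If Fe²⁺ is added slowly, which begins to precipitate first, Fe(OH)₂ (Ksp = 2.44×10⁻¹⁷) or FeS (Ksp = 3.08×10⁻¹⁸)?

Precipitation of each salt begins when its ion product equals Ksp.
For Fe(OH)₂: [Fe²⁺] = (Ksp/[OH⁻]^2) = 2.32×10⁻¹² mol/L
For FeS: [Fe²⁺] = (Ksp/[S²⁻]) = 1.30×10⁻¹⁷ mol/L
Since FeS needs less Fe²⁺ to reach saturation, it precipitates first.

FeS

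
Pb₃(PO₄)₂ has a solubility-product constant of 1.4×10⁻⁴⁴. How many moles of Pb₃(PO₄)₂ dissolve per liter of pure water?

Pb₃(PO₄)₂(s) ⇌ 3 Pb²⁺(aq) + 2 PO₄³⁻(aq)
With molar solubility s: [Pb²⁺] = 3s, [PO₄³⁻] = 2s.
Ksp = [Pb²⁺]^3[PO₄³⁻]^2 = (3s)^3 · (2s)^2 = 108s^5
108s^5 = 1.4×10⁻⁴⁴  ⇒  s^5 = 1.3×10⁻⁴⁶
s = 6.6×10⁻¹⁰ mol/L

6.6×10⁻¹⁰ M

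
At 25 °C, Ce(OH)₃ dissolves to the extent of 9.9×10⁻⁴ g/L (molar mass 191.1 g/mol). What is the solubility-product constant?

Ksp = 1.9×10⁻²⁰

Convert to molarity: s = 9.9×10⁻⁴ / 191.1 = 5.181×10⁻⁶ mol/L
Ce(OH)₃(s) ⇌ Ce³⁺(aq) + 3 OH⁻(aq)
Let s be the molar solubility. Then [Ce³⁺] = s and [OH⁻] = 3s.
Ksp = [Ce³⁺][OH⁻]^3 = s · (3s)^3 = 27s^4
Ksp = 27 × (5.181×10⁻⁶)^4 = 1.9×10⁻²⁰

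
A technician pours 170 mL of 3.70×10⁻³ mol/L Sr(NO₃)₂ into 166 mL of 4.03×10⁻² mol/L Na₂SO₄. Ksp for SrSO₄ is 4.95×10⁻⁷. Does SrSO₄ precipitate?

Yes

After mixing, V = 170 mL + 166 mL = 336 mL.
[Sr²⁺] = (3.70×10⁻³)(170)/336 = 1.87×10⁻³ mol/L
[SO₄²⁻] = (4.03×10⁻²)(166)/336 = 1.99×10⁻² mol/L
Q = [Sr²⁺][SO₄²⁻] = 3.73×10⁻⁵
Q = 3.73×10⁻⁵ > Ksp = 4.95×10⁻⁷, so the solution is supersaturated and SrSO₄ precipitates.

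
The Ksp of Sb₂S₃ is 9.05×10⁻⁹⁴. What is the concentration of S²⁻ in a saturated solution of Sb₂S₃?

Sb₂S₃(s) ⇌ 2 Sb³⁺(aq) + 3 S²⁻(aq)
With molar solubility s: [Sb³⁺] = 2s, [S²⁻] = 3s.
Ksp = [Sb³⁺]^2[S²⁻]^3 = (2s)^2 · (3s)^3 = 108s^5 = 9.05×10⁻⁹⁴
s = 9.65×10⁻²⁰ mol L⁻¹
[S²⁻] = 3s = 2.90×10⁻¹⁹ mol L⁻¹

2.90×10⁻¹⁹ M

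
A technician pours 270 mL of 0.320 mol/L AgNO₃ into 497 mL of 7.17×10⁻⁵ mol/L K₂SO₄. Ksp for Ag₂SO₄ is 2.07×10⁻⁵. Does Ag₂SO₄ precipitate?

After mixing, V = 270 mL + 497 mL = 767 mL.
[Ag⁺] = (0.320)(270)/767 = 0.113 mol/L
[SO₄²⁻] = (7.17×10⁻⁵)(497)/767 = 4.65×10⁻⁵ mol/L
Q = [Ag⁺]^2[SO₄²⁻] = 5.90×10⁻⁷
Q < Ksp (5.90×10⁻⁷ vs 2.07×10⁻⁵); the solution remains unsaturated and no precipitate forms.

No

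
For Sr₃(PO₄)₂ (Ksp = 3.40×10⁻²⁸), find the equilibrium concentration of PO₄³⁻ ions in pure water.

Sr₃(PO₄)₂(s) ⇌ 3 Sr²⁺(aq) + 2 PO₄³⁻(aq)
Call the molar solubility s, so that [Sr²⁺] = 3s and [PO₄³⁻] = 2s.
Ksp = [Sr²⁺]^3[PO₄³⁻]^2 = (3s)^3 · (2s)^2 = 108s^5 = 3.40×10⁻²⁸
s = 1.26×10⁻⁶ mol/L
[PO₄³⁻] = 2s = 2.52×10⁻⁶ mol/L

2.52×10⁻⁶ M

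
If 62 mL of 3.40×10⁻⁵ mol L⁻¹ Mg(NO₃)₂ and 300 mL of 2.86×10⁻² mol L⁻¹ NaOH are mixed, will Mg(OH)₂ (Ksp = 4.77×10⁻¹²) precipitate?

After mixing, V = 62 mL + 300 mL = 362 mL.
[Mg²⁺] = (3.40×10⁻⁵)(62)/362 = 5.82×10⁻⁶ mol L⁻¹
[OH⁻] = (2.86×10⁻²)(300)/362 = 2.37×10⁻² mol L⁻¹
Q = [Mg²⁺][OH⁻]^2 = 3.27×10⁻⁹
Q = 3.27×10⁻⁹ > Ksp = 4.77×10⁻¹², so the solution is supersaturated and Mg(OH)₂ precipitates.

Yes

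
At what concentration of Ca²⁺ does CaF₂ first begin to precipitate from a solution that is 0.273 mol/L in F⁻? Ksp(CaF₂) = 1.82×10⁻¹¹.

2.44×10⁻¹⁰ M

Precipitation of each salt begins when its ion product equals Ksp.
CaF₂(s) ⇌ Ca²⁺(aq) + 2 F⁻(aq)
Ksp = [Ca²⁺][F⁻]^2 = [Ca²⁺](0.273)^2
[Ca²⁺] = 1.82×10⁻¹¹ / (0.273)^2 = 2.44×10⁻¹⁰
[Ca²⁺] = 2.44×10⁻¹⁰ mol/L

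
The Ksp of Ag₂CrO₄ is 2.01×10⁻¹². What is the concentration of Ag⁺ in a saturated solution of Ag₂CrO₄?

Ag₂CrO₄(s) ⇌ 2 Ag⁺(aq) + CrO₄²⁻(aq)
For each mole of Ag₂CrO₄ that dissolves per liter, [Ag⁺] = 2s and [CrO₄²⁻] = s; let s denote this solubility.
Ksp = [Ag⁺]^2[CrO₄²⁻] = (2s)^2 · s = 4s^3 = 2.01×10⁻¹²
s = 7.95×10⁻⁵ mol/L
[Ag⁺] = 2s = 1.59×10⁻⁴ mol/L

1.59×10⁻⁴ M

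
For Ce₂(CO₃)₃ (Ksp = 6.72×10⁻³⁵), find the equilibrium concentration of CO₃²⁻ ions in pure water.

Ce₂(CO₃)₃(s) ⇌ 2 Ce³⁺(aq) + 3 CO₃²⁻(aq)
If s mol/L of Ce₂(CO₃)₃ dissolves, [Ce³⁺] = 2s and [CO₃²⁻] = 3s.
Ksp = [Ce³⁺]^2[CO₃²⁻]^3 = (2s)^2 · (3s)^3 = 108s^5 = 6.72×10⁻³⁵
s = 5.74×10⁻⁸ M
[CO₃²⁻] = 3s = 1.72×10⁻⁷ M

1.72×10⁻⁷ M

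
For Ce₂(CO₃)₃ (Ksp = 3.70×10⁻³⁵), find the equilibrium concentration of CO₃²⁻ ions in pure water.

1.53×10⁻⁷ M

Ce₂(CO₃)₃(s) ⇌ 2 Ce³⁺(aq) + 3 CO₃²⁻(aq)
Let s be the molar solubility. Then [Ce³⁺] = 2s and [CO₃²⁻] = 3s.
Ksp = [Ce³⁺]^2[CO₃²⁻]^3 = (2s)^2 · (3s)^3 = 108s^5 = 3.70×10⁻³⁵
s = 5.09×10⁻⁸ mol/L
[CO₃²⁻] = 3s = 1.53×10⁻⁷ mol/L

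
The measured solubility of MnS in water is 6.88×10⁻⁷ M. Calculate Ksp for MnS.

Ksp = 4.73×10⁻¹³

MnS(s) ⇌ Mn²⁺(aq) + S²⁻(aq)
Call the molar solubility s, so that [Mn²⁺] = s and [S²⁻] = s.
Ksp = [Mn²⁺][S²⁻] = s · s = s^2
Ksp = (6.88×10⁻⁷)^2 = 4.73×10⁻¹³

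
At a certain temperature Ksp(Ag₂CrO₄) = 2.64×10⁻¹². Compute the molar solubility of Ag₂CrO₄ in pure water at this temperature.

8.71×10⁻⁵ M

Ag₂CrO₄(s) ⇌ 2 Ag⁺(aq) + CrO₄²⁻(aq)
For each mole of Ag₂CrO₄ that dissolves per liter, [Ag⁺] = 2s and [CrO₄²⁻] = s; let s denote this solubility.
Ksp = [Ag⁺]^2[CrO₄²⁻] = (2s)^2 · s = 4s^3
4s^3 = 2.64×10⁻¹²  ⇒  s^3 = 6.60×10⁻¹³
Taking the 3rd root, s = 8.71×10⁻⁵ mol L⁻¹.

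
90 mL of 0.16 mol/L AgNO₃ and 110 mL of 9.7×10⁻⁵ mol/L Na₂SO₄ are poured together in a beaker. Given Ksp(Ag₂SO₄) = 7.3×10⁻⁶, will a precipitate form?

The combined volume is 200 mL.
[Ag⁺] = (0.16)(90)/200 = 7.2×10⁻² mol/L
[SO₄²⁻] = (9.7×10⁻⁵)(110)/200 = 5.3×10⁻⁵ mol/L
Q = [Ag⁺]^2[SO₄²⁻] = 2.8×10⁻⁷
Q = 2.8×10⁻⁷ < Ksp = 7.3×10⁻⁶, so the solution is unsaturated and no precipitate forms.

No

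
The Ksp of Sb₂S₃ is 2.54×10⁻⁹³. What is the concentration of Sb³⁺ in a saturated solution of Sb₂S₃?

Sb₂S₃(s) ⇌ 2 Sb³⁺(aq) + 3 S²⁻(aq)
Call the molar solubility s, so that [Sb³⁺] = 2s and [S²⁻] = 3s.
Ksp = [Sb³⁺]^2[S²⁻]^3 = (2s)^2 · (3s)^3 = 108s^5 = 2.54×10⁻⁹³
s = 1.19×10⁻¹⁹ mol/L
[Sb³⁺] = 2s = 2.37×10⁻¹⁹ mol/L

2.37×10⁻¹⁹ M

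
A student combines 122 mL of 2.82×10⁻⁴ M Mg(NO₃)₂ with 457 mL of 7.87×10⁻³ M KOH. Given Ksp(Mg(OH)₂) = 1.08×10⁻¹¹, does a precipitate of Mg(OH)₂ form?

Yes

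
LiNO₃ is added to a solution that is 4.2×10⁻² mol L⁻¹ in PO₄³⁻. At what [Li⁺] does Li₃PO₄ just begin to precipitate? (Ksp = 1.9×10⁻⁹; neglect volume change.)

3.6×10⁻³ M

Precipitation of each salt begins when its ion product equals Ksp.
Li₃PO₄(s) ⇌ 3 Li⁺(aq) + PO₄³⁻(aq)
Ksp = [Li⁺]^3[PO₄³⁻] = [Li⁺]^3(4.2×10⁻²)
[Li⁺]^3 = 1.9×10⁻⁹ / (4.2×10⁻²) = 4.5×10⁻⁸
[Li⁺] = 3.6×10⁻³ mol L⁻¹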